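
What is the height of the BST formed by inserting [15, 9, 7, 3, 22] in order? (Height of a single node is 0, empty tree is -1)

Insertion order: [15, 9, 7, 3, 22]
Tree (level-order array): [15, 9, 22, 7, None, None, None, 3]
Compute height bottom-up (empty subtree = -1):
  height(3) = 1 + max(-1, -1) = 0
  height(7) = 1 + max(0, -1) = 1
  height(9) = 1 + max(1, -1) = 2
  height(22) = 1 + max(-1, -1) = 0
  height(15) = 1 + max(2, 0) = 3
Height = 3


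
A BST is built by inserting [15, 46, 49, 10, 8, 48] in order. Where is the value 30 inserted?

Starting tree (level order): [15, 10, 46, 8, None, None, 49, None, None, 48]
Insertion path: 15 -> 46
Result: insert 30 as left child of 46
Final tree (level order): [15, 10, 46, 8, None, 30, 49, None, None, None, None, 48]


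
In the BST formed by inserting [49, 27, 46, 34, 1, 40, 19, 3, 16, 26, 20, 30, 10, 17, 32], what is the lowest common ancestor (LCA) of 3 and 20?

Tree insertion order: [49, 27, 46, 34, 1, 40, 19, 3, 16, 26, 20, 30, 10, 17, 32]
Tree (level-order array): [49, 27, None, 1, 46, None, 19, 34, None, 3, 26, 30, 40, None, 16, 20, None, None, 32, None, None, 10, 17]
In a BST, the LCA of p=3, q=20 is the first node v on the
root-to-leaf path with p <= v <= q (go left if both < v, right if both > v).
Walk from root:
  at 49: both 3 and 20 < 49, go left
  at 27: both 3 and 20 < 27, go left
  at 1: both 3 and 20 > 1, go right
  at 19: 3 <= 19 <= 20, this is the LCA
LCA = 19


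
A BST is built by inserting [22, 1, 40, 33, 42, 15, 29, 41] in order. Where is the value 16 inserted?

Starting tree (level order): [22, 1, 40, None, 15, 33, 42, None, None, 29, None, 41]
Insertion path: 22 -> 1 -> 15
Result: insert 16 as right child of 15
Final tree (level order): [22, 1, 40, None, 15, 33, 42, None, 16, 29, None, 41]


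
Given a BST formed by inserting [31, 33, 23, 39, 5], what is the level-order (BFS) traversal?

Tree insertion order: [31, 33, 23, 39, 5]
Tree (level-order array): [31, 23, 33, 5, None, None, 39]
BFS from the root, enqueuing left then right child of each popped node:
  queue [31] -> pop 31, enqueue [23, 33], visited so far: [31]
  queue [23, 33] -> pop 23, enqueue [5], visited so far: [31, 23]
  queue [33, 5] -> pop 33, enqueue [39], visited so far: [31, 23, 33]
  queue [5, 39] -> pop 5, enqueue [none], visited so far: [31, 23, 33, 5]
  queue [39] -> pop 39, enqueue [none], visited so far: [31, 23, 33, 5, 39]
Result: [31, 23, 33, 5, 39]


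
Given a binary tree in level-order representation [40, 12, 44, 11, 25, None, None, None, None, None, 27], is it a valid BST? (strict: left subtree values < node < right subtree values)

Level-order array: [40, 12, 44, 11, 25, None, None, None, None, None, 27]
Validate using subtree bounds (lo, hi): at each node, require lo < value < hi,
then recurse left with hi=value and right with lo=value.
Preorder trace (stopping at first violation):
  at node 40 with bounds (-inf, +inf): OK
  at node 12 with bounds (-inf, 40): OK
  at node 11 with bounds (-inf, 12): OK
  at node 25 with bounds (12, 40): OK
  at node 27 with bounds (25, 40): OK
  at node 44 with bounds (40, +inf): OK
No violation found at any node.
Result: Valid BST


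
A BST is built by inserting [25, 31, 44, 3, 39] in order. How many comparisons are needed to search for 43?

Search path for 43: 25 -> 31 -> 44 -> 39
Found: False
Comparisons: 4


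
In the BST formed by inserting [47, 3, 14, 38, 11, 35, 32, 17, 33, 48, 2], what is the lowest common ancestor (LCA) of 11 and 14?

Tree insertion order: [47, 3, 14, 38, 11, 35, 32, 17, 33, 48, 2]
Tree (level-order array): [47, 3, 48, 2, 14, None, None, None, None, 11, 38, None, None, 35, None, 32, None, 17, 33]
In a BST, the LCA of p=11, q=14 is the first node v on the
root-to-leaf path with p <= v <= q (go left if both < v, right if both > v).
Walk from root:
  at 47: both 11 and 14 < 47, go left
  at 3: both 11 and 14 > 3, go right
  at 14: 11 <= 14 <= 14, this is the LCA
LCA = 14


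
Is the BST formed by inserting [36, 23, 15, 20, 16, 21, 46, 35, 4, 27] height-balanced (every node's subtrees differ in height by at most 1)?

Tree (level-order array): [36, 23, 46, 15, 35, None, None, 4, 20, 27, None, None, None, 16, 21]
Definition: a tree is height-balanced if, at every node, |h(left) - h(right)| <= 1 (empty subtree has height -1).
Bottom-up per-node check:
  node 4: h_left=-1, h_right=-1, diff=0 [OK], height=0
  node 16: h_left=-1, h_right=-1, diff=0 [OK], height=0
  node 21: h_left=-1, h_right=-1, diff=0 [OK], height=0
  node 20: h_left=0, h_right=0, diff=0 [OK], height=1
  node 15: h_left=0, h_right=1, diff=1 [OK], height=2
  node 27: h_left=-1, h_right=-1, diff=0 [OK], height=0
  node 35: h_left=0, h_right=-1, diff=1 [OK], height=1
  node 23: h_left=2, h_right=1, diff=1 [OK], height=3
  node 46: h_left=-1, h_right=-1, diff=0 [OK], height=0
  node 36: h_left=3, h_right=0, diff=3 [FAIL (|3-0|=3 > 1)], height=4
Node 36 violates the condition: |3 - 0| = 3 > 1.
Result: Not balanced


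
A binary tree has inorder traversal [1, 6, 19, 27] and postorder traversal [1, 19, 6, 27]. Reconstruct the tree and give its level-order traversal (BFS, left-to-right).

Inorder:   [1, 6, 19, 27]
Postorder: [1, 19, 6, 27]
Algorithm: postorder visits root last, so walk postorder right-to-left;
each value is the root of the current inorder slice — split it at that
value, recurse on the right subtree first, then the left.
Recursive splits:
  root=27; inorder splits into left=[1, 6, 19], right=[]
  root=6; inorder splits into left=[1], right=[19]
  root=19; inorder splits into left=[], right=[]
  root=1; inorder splits into left=[], right=[]
Reconstructed level-order: [27, 6, 1, 19]


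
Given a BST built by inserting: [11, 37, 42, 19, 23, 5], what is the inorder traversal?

Tree insertion order: [11, 37, 42, 19, 23, 5]
Tree (level-order array): [11, 5, 37, None, None, 19, 42, None, 23]
Inorder traversal: [5, 11, 19, 23, 37, 42]


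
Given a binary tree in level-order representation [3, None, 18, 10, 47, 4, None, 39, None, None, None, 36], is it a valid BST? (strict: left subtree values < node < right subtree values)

Level-order array: [3, None, 18, 10, 47, 4, None, 39, None, None, None, 36]
Validate using subtree bounds (lo, hi): at each node, require lo < value < hi,
then recurse left with hi=value and right with lo=value.
Preorder trace (stopping at first violation):
  at node 3 with bounds (-inf, +inf): OK
  at node 18 with bounds (3, +inf): OK
  at node 10 with bounds (3, 18): OK
  at node 4 with bounds (3, 10): OK
  at node 47 with bounds (18, +inf): OK
  at node 39 with bounds (18, 47): OK
  at node 36 with bounds (18, 39): OK
No violation found at any node.
Result: Valid BST


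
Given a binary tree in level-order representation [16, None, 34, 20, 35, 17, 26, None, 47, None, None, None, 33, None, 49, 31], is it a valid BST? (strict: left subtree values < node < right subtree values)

Level-order array: [16, None, 34, 20, 35, 17, 26, None, 47, None, None, None, 33, None, 49, 31]
Validate using subtree bounds (lo, hi): at each node, require lo < value < hi,
then recurse left with hi=value and right with lo=value.
Preorder trace (stopping at first violation):
  at node 16 with bounds (-inf, +inf): OK
  at node 34 with bounds (16, +inf): OK
  at node 20 with bounds (16, 34): OK
  at node 17 with bounds (16, 20): OK
  at node 26 with bounds (20, 34): OK
  at node 33 with bounds (26, 34): OK
  at node 31 with bounds (26, 33): OK
  at node 35 with bounds (34, +inf): OK
  at node 47 with bounds (35, +inf): OK
  at node 49 with bounds (47, +inf): OK
No violation found at any node.
Result: Valid BST


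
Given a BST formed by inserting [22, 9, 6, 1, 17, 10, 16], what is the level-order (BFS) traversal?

Tree insertion order: [22, 9, 6, 1, 17, 10, 16]
Tree (level-order array): [22, 9, None, 6, 17, 1, None, 10, None, None, None, None, 16]
BFS from the root, enqueuing left then right child of each popped node:
  queue [22] -> pop 22, enqueue [9], visited so far: [22]
  queue [9] -> pop 9, enqueue [6, 17], visited so far: [22, 9]
  queue [6, 17] -> pop 6, enqueue [1], visited so far: [22, 9, 6]
  queue [17, 1] -> pop 17, enqueue [10], visited so far: [22, 9, 6, 17]
  queue [1, 10] -> pop 1, enqueue [none], visited so far: [22, 9, 6, 17, 1]
  queue [10] -> pop 10, enqueue [16], visited so far: [22, 9, 6, 17, 1, 10]
  queue [16] -> pop 16, enqueue [none], visited so far: [22, 9, 6, 17, 1, 10, 16]
Result: [22, 9, 6, 17, 1, 10, 16]


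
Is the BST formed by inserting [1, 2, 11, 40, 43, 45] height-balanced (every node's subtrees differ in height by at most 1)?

Tree (level-order array): [1, None, 2, None, 11, None, 40, None, 43, None, 45]
Definition: a tree is height-balanced if, at every node, |h(left) - h(right)| <= 1 (empty subtree has height -1).
Bottom-up per-node check:
  node 45: h_left=-1, h_right=-1, diff=0 [OK], height=0
  node 43: h_left=-1, h_right=0, diff=1 [OK], height=1
  node 40: h_left=-1, h_right=1, diff=2 [FAIL (|-1-1|=2 > 1)], height=2
  node 11: h_left=-1, h_right=2, diff=3 [FAIL (|-1-2|=3 > 1)], height=3
  node 2: h_left=-1, h_right=3, diff=4 [FAIL (|-1-3|=4 > 1)], height=4
  node 1: h_left=-1, h_right=4, diff=5 [FAIL (|-1-4|=5 > 1)], height=5
Node 40 violates the condition: |-1 - 1| = 2 > 1.
Result: Not balanced


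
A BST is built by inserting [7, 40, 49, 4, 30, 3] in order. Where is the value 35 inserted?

Starting tree (level order): [7, 4, 40, 3, None, 30, 49]
Insertion path: 7 -> 40 -> 30
Result: insert 35 as right child of 30
Final tree (level order): [7, 4, 40, 3, None, 30, 49, None, None, None, 35]


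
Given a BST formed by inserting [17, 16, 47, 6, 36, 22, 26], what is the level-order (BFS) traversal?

Tree insertion order: [17, 16, 47, 6, 36, 22, 26]
Tree (level-order array): [17, 16, 47, 6, None, 36, None, None, None, 22, None, None, 26]
BFS from the root, enqueuing left then right child of each popped node:
  queue [17] -> pop 17, enqueue [16, 47], visited so far: [17]
  queue [16, 47] -> pop 16, enqueue [6], visited so far: [17, 16]
  queue [47, 6] -> pop 47, enqueue [36], visited so far: [17, 16, 47]
  queue [6, 36] -> pop 6, enqueue [none], visited so far: [17, 16, 47, 6]
  queue [36] -> pop 36, enqueue [22], visited so far: [17, 16, 47, 6, 36]
  queue [22] -> pop 22, enqueue [26], visited so far: [17, 16, 47, 6, 36, 22]
  queue [26] -> pop 26, enqueue [none], visited so far: [17, 16, 47, 6, 36, 22, 26]
Result: [17, 16, 47, 6, 36, 22, 26]


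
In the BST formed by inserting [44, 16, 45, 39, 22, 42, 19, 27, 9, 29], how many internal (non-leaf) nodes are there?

Tree built from: [44, 16, 45, 39, 22, 42, 19, 27, 9, 29]
Tree (level-order array): [44, 16, 45, 9, 39, None, None, None, None, 22, 42, 19, 27, None, None, None, None, None, 29]
Rule: An internal node has at least one child.
Per-node child counts:
  node 44: 2 child(ren)
  node 16: 2 child(ren)
  node 9: 0 child(ren)
  node 39: 2 child(ren)
  node 22: 2 child(ren)
  node 19: 0 child(ren)
  node 27: 1 child(ren)
  node 29: 0 child(ren)
  node 42: 0 child(ren)
  node 45: 0 child(ren)
Matching nodes: [44, 16, 39, 22, 27]
Count of internal (non-leaf) nodes: 5


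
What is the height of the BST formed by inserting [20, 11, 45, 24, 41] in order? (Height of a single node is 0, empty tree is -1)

Insertion order: [20, 11, 45, 24, 41]
Tree (level-order array): [20, 11, 45, None, None, 24, None, None, 41]
Compute height bottom-up (empty subtree = -1):
  height(11) = 1 + max(-1, -1) = 0
  height(41) = 1 + max(-1, -1) = 0
  height(24) = 1 + max(-1, 0) = 1
  height(45) = 1 + max(1, -1) = 2
  height(20) = 1 + max(0, 2) = 3
Height = 3


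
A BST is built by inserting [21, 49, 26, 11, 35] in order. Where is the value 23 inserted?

Starting tree (level order): [21, 11, 49, None, None, 26, None, None, 35]
Insertion path: 21 -> 49 -> 26
Result: insert 23 as left child of 26
Final tree (level order): [21, 11, 49, None, None, 26, None, 23, 35]


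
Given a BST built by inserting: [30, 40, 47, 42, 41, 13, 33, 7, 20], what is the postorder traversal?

Tree insertion order: [30, 40, 47, 42, 41, 13, 33, 7, 20]
Tree (level-order array): [30, 13, 40, 7, 20, 33, 47, None, None, None, None, None, None, 42, None, 41]
Postorder traversal: [7, 20, 13, 33, 41, 42, 47, 40, 30]


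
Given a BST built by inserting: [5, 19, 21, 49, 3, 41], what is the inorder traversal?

Tree insertion order: [5, 19, 21, 49, 3, 41]
Tree (level-order array): [5, 3, 19, None, None, None, 21, None, 49, 41]
Inorder traversal: [3, 5, 19, 21, 41, 49]


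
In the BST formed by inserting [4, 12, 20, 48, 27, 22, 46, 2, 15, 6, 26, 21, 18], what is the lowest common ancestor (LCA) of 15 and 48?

Tree insertion order: [4, 12, 20, 48, 27, 22, 46, 2, 15, 6, 26, 21, 18]
Tree (level-order array): [4, 2, 12, None, None, 6, 20, None, None, 15, 48, None, 18, 27, None, None, None, 22, 46, 21, 26]
In a BST, the LCA of p=15, q=48 is the first node v on the
root-to-leaf path with p <= v <= q (go left if both < v, right if both > v).
Walk from root:
  at 4: both 15 and 48 > 4, go right
  at 12: both 15 and 48 > 12, go right
  at 20: 15 <= 20 <= 48, this is the LCA
LCA = 20


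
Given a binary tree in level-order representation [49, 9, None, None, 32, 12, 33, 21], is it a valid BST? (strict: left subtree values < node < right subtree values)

Level-order array: [49, 9, None, None, 32, 12, 33, 21]
Validate using subtree bounds (lo, hi): at each node, require lo < value < hi,
then recurse left with hi=value and right with lo=value.
Preorder trace (stopping at first violation):
  at node 49 with bounds (-inf, +inf): OK
  at node 9 with bounds (-inf, 49): OK
  at node 32 with bounds (9, 49): OK
  at node 12 with bounds (9, 32): OK
  at node 21 with bounds (9, 12): VIOLATION
Node 21 violates its bound: not (9 < 21 < 12).
Result: Not a valid BST


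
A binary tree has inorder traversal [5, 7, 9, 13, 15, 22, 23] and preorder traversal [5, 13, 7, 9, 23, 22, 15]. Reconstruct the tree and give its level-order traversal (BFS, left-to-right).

Inorder:  [5, 7, 9, 13, 15, 22, 23]
Preorder: [5, 13, 7, 9, 23, 22, 15]
Algorithm: preorder visits root first, so consume preorder in order;
for each root, split the current inorder slice at that value into
left-subtree inorder and right-subtree inorder, then recurse.
Recursive splits:
  root=5; inorder splits into left=[], right=[7, 9, 13, 15, 22, 23]
  root=13; inorder splits into left=[7, 9], right=[15, 22, 23]
  root=7; inorder splits into left=[], right=[9]
  root=9; inorder splits into left=[], right=[]
  root=23; inorder splits into left=[15, 22], right=[]
  root=22; inorder splits into left=[15], right=[]
  root=15; inorder splits into left=[], right=[]
Reconstructed level-order: [5, 13, 7, 23, 9, 22, 15]


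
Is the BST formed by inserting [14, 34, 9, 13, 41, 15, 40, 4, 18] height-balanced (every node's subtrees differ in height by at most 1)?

Tree (level-order array): [14, 9, 34, 4, 13, 15, 41, None, None, None, None, None, 18, 40]
Definition: a tree is height-balanced if, at every node, |h(left) - h(right)| <= 1 (empty subtree has height -1).
Bottom-up per-node check:
  node 4: h_left=-1, h_right=-1, diff=0 [OK], height=0
  node 13: h_left=-1, h_right=-1, diff=0 [OK], height=0
  node 9: h_left=0, h_right=0, diff=0 [OK], height=1
  node 18: h_left=-1, h_right=-1, diff=0 [OK], height=0
  node 15: h_left=-1, h_right=0, diff=1 [OK], height=1
  node 40: h_left=-1, h_right=-1, diff=0 [OK], height=0
  node 41: h_left=0, h_right=-1, diff=1 [OK], height=1
  node 34: h_left=1, h_right=1, diff=0 [OK], height=2
  node 14: h_left=1, h_right=2, diff=1 [OK], height=3
All nodes satisfy the balance condition.
Result: Balanced


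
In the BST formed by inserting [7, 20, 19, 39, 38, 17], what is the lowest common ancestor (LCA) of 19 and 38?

Tree insertion order: [7, 20, 19, 39, 38, 17]
Tree (level-order array): [7, None, 20, 19, 39, 17, None, 38]
In a BST, the LCA of p=19, q=38 is the first node v on the
root-to-leaf path with p <= v <= q (go left if both < v, right if both > v).
Walk from root:
  at 7: both 19 and 38 > 7, go right
  at 20: 19 <= 20 <= 38, this is the LCA
LCA = 20


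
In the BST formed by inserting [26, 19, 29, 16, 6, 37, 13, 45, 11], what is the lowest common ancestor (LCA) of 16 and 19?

Tree insertion order: [26, 19, 29, 16, 6, 37, 13, 45, 11]
Tree (level-order array): [26, 19, 29, 16, None, None, 37, 6, None, None, 45, None, 13, None, None, 11]
In a BST, the LCA of p=16, q=19 is the first node v on the
root-to-leaf path with p <= v <= q (go left if both < v, right if both > v).
Walk from root:
  at 26: both 16 and 19 < 26, go left
  at 19: 16 <= 19 <= 19, this is the LCA
LCA = 19


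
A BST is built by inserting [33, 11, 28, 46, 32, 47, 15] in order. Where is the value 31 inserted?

Starting tree (level order): [33, 11, 46, None, 28, None, 47, 15, 32]
Insertion path: 33 -> 11 -> 28 -> 32
Result: insert 31 as left child of 32
Final tree (level order): [33, 11, 46, None, 28, None, 47, 15, 32, None, None, None, None, 31]


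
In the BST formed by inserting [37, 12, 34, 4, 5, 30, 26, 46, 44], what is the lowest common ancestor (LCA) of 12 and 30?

Tree insertion order: [37, 12, 34, 4, 5, 30, 26, 46, 44]
Tree (level-order array): [37, 12, 46, 4, 34, 44, None, None, 5, 30, None, None, None, None, None, 26]
In a BST, the LCA of p=12, q=30 is the first node v on the
root-to-leaf path with p <= v <= q (go left if both < v, right if both > v).
Walk from root:
  at 37: both 12 and 30 < 37, go left
  at 12: 12 <= 12 <= 30, this is the LCA
LCA = 12


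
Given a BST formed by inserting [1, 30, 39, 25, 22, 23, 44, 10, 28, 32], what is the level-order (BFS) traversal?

Tree insertion order: [1, 30, 39, 25, 22, 23, 44, 10, 28, 32]
Tree (level-order array): [1, None, 30, 25, 39, 22, 28, 32, 44, 10, 23]
BFS from the root, enqueuing left then right child of each popped node:
  queue [1] -> pop 1, enqueue [30], visited so far: [1]
  queue [30] -> pop 30, enqueue [25, 39], visited so far: [1, 30]
  queue [25, 39] -> pop 25, enqueue [22, 28], visited so far: [1, 30, 25]
  queue [39, 22, 28] -> pop 39, enqueue [32, 44], visited so far: [1, 30, 25, 39]
  queue [22, 28, 32, 44] -> pop 22, enqueue [10, 23], visited so far: [1, 30, 25, 39, 22]
  queue [28, 32, 44, 10, 23] -> pop 28, enqueue [none], visited so far: [1, 30, 25, 39, 22, 28]
  queue [32, 44, 10, 23] -> pop 32, enqueue [none], visited so far: [1, 30, 25, 39, 22, 28, 32]
  queue [44, 10, 23] -> pop 44, enqueue [none], visited so far: [1, 30, 25, 39, 22, 28, 32, 44]
  queue [10, 23] -> pop 10, enqueue [none], visited so far: [1, 30, 25, 39, 22, 28, 32, 44, 10]
  queue [23] -> pop 23, enqueue [none], visited so far: [1, 30, 25, 39, 22, 28, 32, 44, 10, 23]
Result: [1, 30, 25, 39, 22, 28, 32, 44, 10, 23]


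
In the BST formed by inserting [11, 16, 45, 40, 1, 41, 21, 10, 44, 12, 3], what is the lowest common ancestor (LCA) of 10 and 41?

Tree insertion order: [11, 16, 45, 40, 1, 41, 21, 10, 44, 12, 3]
Tree (level-order array): [11, 1, 16, None, 10, 12, 45, 3, None, None, None, 40, None, None, None, 21, 41, None, None, None, 44]
In a BST, the LCA of p=10, q=41 is the first node v on the
root-to-leaf path with p <= v <= q (go left if both < v, right if both > v).
Walk from root:
  at 11: 10 <= 11 <= 41, this is the LCA
LCA = 11


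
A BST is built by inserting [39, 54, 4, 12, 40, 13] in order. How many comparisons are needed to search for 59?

Search path for 59: 39 -> 54
Found: False
Comparisons: 2


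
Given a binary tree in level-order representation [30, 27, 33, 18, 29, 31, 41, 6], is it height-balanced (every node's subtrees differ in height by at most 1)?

Tree (level-order array): [30, 27, 33, 18, 29, 31, 41, 6]
Definition: a tree is height-balanced if, at every node, |h(left) - h(right)| <= 1 (empty subtree has height -1).
Bottom-up per-node check:
  node 6: h_left=-1, h_right=-1, diff=0 [OK], height=0
  node 18: h_left=0, h_right=-1, diff=1 [OK], height=1
  node 29: h_left=-1, h_right=-1, diff=0 [OK], height=0
  node 27: h_left=1, h_right=0, diff=1 [OK], height=2
  node 31: h_left=-1, h_right=-1, diff=0 [OK], height=0
  node 41: h_left=-1, h_right=-1, diff=0 [OK], height=0
  node 33: h_left=0, h_right=0, diff=0 [OK], height=1
  node 30: h_left=2, h_right=1, diff=1 [OK], height=3
All nodes satisfy the balance condition.
Result: Balanced


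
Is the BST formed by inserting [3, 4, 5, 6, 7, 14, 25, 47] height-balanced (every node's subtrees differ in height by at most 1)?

Tree (level-order array): [3, None, 4, None, 5, None, 6, None, 7, None, 14, None, 25, None, 47]
Definition: a tree is height-balanced if, at every node, |h(left) - h(right)| <= 1 (empty subtree has height -1).
Bottom-up per-node check:
  node 47: h_left=-1, h_right=-1, diff=0 [OK], height=0
  node 25: h_left=-1, h_right=0, diff=1 [OK], height=1
  node 14: h_left=-1, h_right=1, diff=2 [FAIL (|-1-1|=2 > 1)], height=2
  node 7: h_left=-1, h_right=2, diff=3 [FAIL (|-1-2|=3 > 1)], height=3
  node 6: h_left=-1, h_right=3, diff=4 [FAIL (|-1-3|=4 > 1)], height=4
  node 5: h_left=-1, h_right=4, diff=5 [FAIL (|-1-4|=5 > 1)], height=5
  node 4: h_left=-1, h_right=5, diff=6 [FAIL (|-1-5|=6 > 1)], height=6
  node 3: h_left=-1, h_right=6, diff=7 [FAIL (|-1-6|=7 > 1)], height=7
Node 14 violates the condition: |-1 - 1| = 2 > 1.
Result: Not balanced


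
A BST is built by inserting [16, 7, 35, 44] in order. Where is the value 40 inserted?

Starting tree (level order): [16, 7, 35, None, None, None, 44]
Insertion path: 16 -> 35 -> 44
Result: insert 40 as left child of 44
Final tree (level order): [16, 7, 35, None, None, None, 44, 40]


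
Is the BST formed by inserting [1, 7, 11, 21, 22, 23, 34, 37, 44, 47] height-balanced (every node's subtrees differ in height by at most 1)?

Tree (level-order array): [1, None, 7, None, 11, None, 21, None, 22, None, 23, None, 34, None, 37, None, 44, None, 47]
Definition: a tree is height-balanced if, at every node, |h(left) - h(right)| <= 1 (empty subtree has height -1).
Bottom-up per-node check:
  node 47: h_left=-1, h_right=-1, diff=0 [OK], height=0
  node 44: h_left=-1, h_right=0, diff=1 [OK], height=1
  node 37: h_left=-1, h_right=1, diff=2 [FAIL (|-1-1|=2 > 1)], height=2
  node 34: h_left=-1, h_right=2, diff=3 [FAIL (|-1-2|=3 > 1)], height=3
  node 23: h_left=-1, h_right=3, diff=4 [FAIL (|-1-3|=4 > 1)], height=4
  node 22: h_left=-1, h_right=4, diff=5 [FAIL (|-1-4|=5 > 1)], height=5
  node 21: h_left=-1, h_right=5, diff=6 [FAIL (|-1-5|=6 > 1)], height=6
  node 11: h_left=-1, h_right=6, diff=7 [FAIL (|-1-6|=7 > 1)], height=7
  node 7: h_left=-1, h_right=7, diff=8 [FAIL (|-1-7|=8 > 1)], height=8
  node 1: h_left=-1, h_right=8, diff=9 [FAIL (|-1-8|=9 > 1)], height=9
Node 37 violates the condition: |-1 - 1| = 2 > 1.
Result: Not balanced


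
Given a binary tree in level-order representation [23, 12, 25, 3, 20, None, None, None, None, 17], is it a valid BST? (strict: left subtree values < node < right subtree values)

Level-order array: [23, 12, 25, 3, 20, None, None, None, None, 17]
Validate using subtree bounds (lo, hi): at each node, require lo < value < hi,
then recurse left with hi=value and right with lo=value.
Preorder trace (stopping at first violation):
  at node 23 with bounds (-inf, +inf): OK
  at node 12 with bounds (-inf, 23): OK
  at node 3 with bounds (-inf, 12): OK
  at node 20 with bounds (12, 23): OK
  at node 17 with bounds (12, 20): OK
  at node 25 with bounds (23, +inf): OK
No violation found at any node.
Result: Valid BST


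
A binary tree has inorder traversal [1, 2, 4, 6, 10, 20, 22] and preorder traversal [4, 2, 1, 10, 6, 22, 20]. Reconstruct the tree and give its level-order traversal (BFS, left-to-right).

Inorder:  [1, 2, 4, 6, 10, 20, 22]
Preorder: [4, 2, 1, 10, 6, 22, 20]
Algorithm: preorder visits root first, so consume preorder in order;
for each root, split the current inorder slice at that value into
left-subtree inorder and right-subtree inorder, then recurse.
Recursive splits:
  root=4; inorder splits into left=[1, 2], right=[6, 10, 20, 22]
  root=2; inorder splits into left=[1], right=[]
  root=1; inorder splits into left=[], right=[]
  root=10; inorder splits into left=[6], right=[20, 22]
  root=6; inorder splits into left=[], right=[]
  root=22; inorder splits into left=[20], right=[]
  root=20; inorder splits into left=[], right=[]
Reconstructed level-order: [4, 2, 10, 1, 6, 22, 20]


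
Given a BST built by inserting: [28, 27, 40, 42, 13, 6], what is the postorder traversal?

Tree insertion order: [28, 27, 40, 42, 13, 6]
Tree (level-order array): [28, 27, 40, 13, None, None, 42, 6]
Postorder traversal: [6, 13, 27, 42, 40, 28]


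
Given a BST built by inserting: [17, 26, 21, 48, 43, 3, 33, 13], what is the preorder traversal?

Tree insertion order: [17, 26, 21, 48, 43, 3, 33, 13]
Tree (level-order array): [17, 3, 26, None, 13, 21, 48, None, None, None, None, 43, None, 33]
Preorder traversal: [17, 3, 13, 26, 21, 48, 43, 33]


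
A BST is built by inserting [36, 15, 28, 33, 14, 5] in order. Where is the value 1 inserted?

Starting tree (level order): [36, 15, None, 14, 28, 5, None, None, 33]
Insertion path: 36 -> 15 -> 14 -> 5
Result: insert 1 as left child of 5
Final tree (level order): [36, 15, None, 14, 28, 5, None, None, 33, 1]


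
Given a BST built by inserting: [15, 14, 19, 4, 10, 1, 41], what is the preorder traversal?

Tree insertion order: [15, 14, 19, 4, 10, 1, 41]
Tree (level-order array): [15, 14, 19, 4, None, None, 41, 1, 10]
Preorder traversal: [15, 14, 4, 1, 10, 19, 41]


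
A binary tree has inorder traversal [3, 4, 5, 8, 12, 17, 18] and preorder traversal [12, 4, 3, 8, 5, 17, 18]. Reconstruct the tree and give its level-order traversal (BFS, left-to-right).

Inorder:  [3, 4, 5, 8, 12, 17, 18]
Preorder: [12, 4, 3, 8, 5, 17, 18]
Algorithm: preorder visits root first, so consume preorder in order;
for each root, split the current inorder slice at that value into
left-subtree inorder and right-subtree inorder, then recurse.
Recursive splits:
  root=12; inorder splits into left=[3, 4, 5, 8], right=[17, 18]
  root=4; inorder splits into left=[3], right=[5, 8]
  root=3; inorder splits into left=[], right=[]
  root=8; inorder splits into left=[5], right=[]
  root=5; inorder splits into left=[], right=[]
  root=17; inorder splits into left=[], right=[18]
  root=18; inorder splits into left=[], right=[]
Reconstructed level-order: [12, 4, 17, 3, 8, 18, 5]


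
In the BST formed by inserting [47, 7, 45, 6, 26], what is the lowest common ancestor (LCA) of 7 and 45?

Tree insertion order: [47, 7, 45, 6, 26]
Tree (level-order array): [47, 7, None, 6, 45, None, None, 26]
In a BST, the LCA of p=7, q=45 is the first node v on the
root-to-leaf path with p <= v <= q (go left if both < v, right if both > v).
Walk from root:
  at 47: both 7 and 45 < 47, go left
  at 7: 7 <= 7 <= 45, this is the LCA
LCA = 7


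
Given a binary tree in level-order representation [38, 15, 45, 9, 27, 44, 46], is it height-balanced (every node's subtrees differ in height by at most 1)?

Tree (level-order array): [38, 15, 45, 9, 27, 44, 46]
Definition: a tree is height-balanced if, at every node, |h(left) - h(right)| <= 1 (empty subtree has height -1).
Bottom-up per-node check:
  node 9: h_left=-1, h_right=-1, diff=0 [OK], height=0
  node 27: h_left=-1, h_right=-1, diff=0 [OK], height=0
  node 15: h_left=0, h_right=0, diff=0 [OK], height=1
  node 44: h_left=-1, h_right=-1, diff=0 [OK], height=0
  node 46: h_left=-1, h_right=-1, diff=0 [OK], height=0
  node 45: h_left=0, h_right=0, diff=0 [OK], height=1
  node 38: h_left=1, h_right=1, diff=0 [OK], height=2
All nodes satisfy the balance condition.
Result: Balanced


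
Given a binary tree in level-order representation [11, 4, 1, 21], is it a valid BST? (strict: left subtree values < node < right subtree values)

Level-order array: [11, 4, 1, 21]
Validate using subtree bounds (lo, hi): at each node, require lo < value < hi,
then recurse left with hi=value and right with lo=value.
Preorder trace (stopping at first violation):
  at node 11 with bounds (-inf, +inf): OK
  at node 4 with bounds (-inf, 11): OK
  at node 21 with bounds (-inf, 4): VIOLATION
Node 21 violates its bound: not (-inf < 21 < 4).
Result: Not a valid BST


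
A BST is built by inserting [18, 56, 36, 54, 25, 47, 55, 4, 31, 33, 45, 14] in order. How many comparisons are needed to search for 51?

Search path for 51: 18 -> 56 -> 36 -> 54 -> 47
Found: False
Comparisons: 5


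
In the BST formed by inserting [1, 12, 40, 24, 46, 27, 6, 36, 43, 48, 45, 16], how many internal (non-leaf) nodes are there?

Tree built from: [1, 12, 40, 24, 46, 27, 6, 36, 43, 48, 45, 16]
Tree (level-order array): [1, None, 12, 6, 40, None, None, 24, 46, 16, 27, 43, 48, None, None, None, 36, None, 45]
Rule: An internal node has at least one child.
Per-node child counts:
  node 1: 1 child(ren)
  node 12: 2 child(ren)
  node 6: 0 child(ren)
  node 40: 2 child(ren)
  node 24: 2 child(ren)
  node 16: 0 child(ren)
  node 27: 1 child(ren)
  node 36: 0 child(ren)
  node 46: 2 child(ren)
  node 43: 1 child(ren)
  node 45: 0 child(ren)
  node 48: 0 child(ren)
Matching nodes: [1, 12, 40, 24, 27, 46, 43]
Count of internal (non-leaf) nodes: 7


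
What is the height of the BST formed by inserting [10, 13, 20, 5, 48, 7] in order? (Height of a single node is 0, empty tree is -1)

Insertion order: [10, 13, 20, 5, 48, 7]
Tree (level-order array): [10, 5, 13, None, 7, None, 20, None, None, None, 48]
Compute height bottom-up (empty subtree = -1):
  height(7) = 1 + max(-1, -1) = 0
  height(5) = 1 + max(-1, 0) = 1
  height(48) = 1 + max(-1, -1) = 0
  height(20) = 1 + max(-1, 0) = 1
  height(13) = 1 + max(-1, 1) = 2
  height(10) = 1 + max(1, 2) = 3
Height = 3


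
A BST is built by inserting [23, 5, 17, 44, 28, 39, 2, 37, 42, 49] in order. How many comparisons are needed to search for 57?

Search path for 57: 23 -> 44 -> 49
Found: False
Comparisons: 3


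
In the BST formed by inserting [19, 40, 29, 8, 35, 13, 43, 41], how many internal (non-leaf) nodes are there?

Tree built from: [19, 40, 29, 8, 35, 13, 43, 41]
Tree (level-order array): [19, 8, 40, None, 13, 29, 43, None, None, None, 35, 41]
Rule: An internal node has at least one child.
Per-node child counts:
  node 19: 2 child(ren)
  node 8: 1 child(ren)
  node 13: 0 child(ren)
  node 40: 2 child(ren)
  node 29: 1 child(ren)
  node 35: 0 child(ren)
  node 43: 1 child(ren)
  node 41: 0 child(ren)
Matching nodes: [19, 8, 40, 29, 43]
Count of internal (non-leaf) nodes: 5


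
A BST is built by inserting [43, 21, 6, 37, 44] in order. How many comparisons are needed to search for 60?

Search path for 60: 43 -> 44
Found: False
Comparisons: 2


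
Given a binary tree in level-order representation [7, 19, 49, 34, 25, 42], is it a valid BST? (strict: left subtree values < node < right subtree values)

Level-order array: [7, 19, 49, 34, 25, 42]
Validate using subtree bounds (lo, hi): at each node, require lo < value < hi,
then recurse left with hi=value and right with lo=value.
Preorder trace (stopping at first violation):
  at node 7 with bounds (-inf, +inf): OK
  at node 19 with bounds (-inf, 7): VIOLATION
Node 19 violates its bound: not (-inf < 19 < 7).
Result: Not a valid BST


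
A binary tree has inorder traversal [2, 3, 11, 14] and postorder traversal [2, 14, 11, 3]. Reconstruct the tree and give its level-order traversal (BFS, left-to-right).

Inorder:   [2, 3, 11, 14]
Postorder: [2, 14, 11, 3]
Algorithm: postorder visits root last, so walk postorder right-to-left;
each value is the root of the current inorder slice — split it at that
value, recurse on the right subtree first, then the left.
Recursive splits:
  root=3; inorder splits into left=[2], right=[11, 14]
  root=11; inorder splits into left=[], right=[14]
  root=14; inorder splits into left=[], right=[]
  root=2; inorder splits into left=[], right=[]
Reconstructed level-order: [3, 2, 11, 14]


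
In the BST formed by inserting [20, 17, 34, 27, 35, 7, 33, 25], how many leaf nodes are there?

Tree built from: [20, 17, 34, 27, 35, 7, 33, 25]
Tree (level-order array): [20, 17, 34, 7, None, 27, 35, None, None, 25, 33]
Rule: A leaf has 0 children.
Per-node child counts:
  node 20: 2 child(ren)
  node 17: 1 child(ren)
  node 7: 0 child(ren)
  node 34: 2 child(ren)
  node 27: 2 child(ren)
  node 25: 0 child(ren)
  node 33: 0 child(ren)
  node 35: 0 child(ren)
Matching nodes: [7, 25, 33, 35]
Count of leaf nodes: 4


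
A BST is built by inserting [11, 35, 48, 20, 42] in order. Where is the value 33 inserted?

Starting tree (level order): [11, None, 35, 20, 48, None, None, 42]
Insertion path: 11 -> 35 -> 20
Result: insert 33 as right child of 20
Final tree (level order): [11, None, 35, 20, 48, None, 33, 42]


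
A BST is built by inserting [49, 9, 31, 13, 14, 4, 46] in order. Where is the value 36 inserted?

Starting tree (level order): [49, 9, None, 4, 31, None, None, 13, 46, None, 14]
Insertion path: 49 -> 9 -> 31 -> 46
Result: insert 36 as left child of 46
Final tree (level order): [49, 9, None, 4, 31, None, None, 13, 46, None, 14, 36]


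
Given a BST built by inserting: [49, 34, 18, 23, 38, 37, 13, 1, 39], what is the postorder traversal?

Tree insertion order: [49, 34, 18, 23, 38, 37, 13, 1, 39]
Tree (level-order array): [49, 34, None, 18, 38, 13, 23, 37, 39, 1]
Postorder traversal: [1, 13, 23, 18, 37, 39, 38, 34, 49]


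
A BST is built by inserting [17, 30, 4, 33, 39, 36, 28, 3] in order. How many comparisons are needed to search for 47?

Search path for 47: 17 -> 30 -> 33 -> 39
Found: False
Comparisons: 4


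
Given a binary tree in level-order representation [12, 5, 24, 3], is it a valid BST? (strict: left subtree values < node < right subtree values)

Level-order array: [12, 5, 24, 3]
Validate using subtree bounds (lo, hi): at each node, require lo < value < hi,
then recurse left with hi=value and right with lo=value.
Preorder trace (stopping at first violation):
  at node 12 with bounds (-inf, +inf): OK
  at node 5 with bounds (-inf, 12): OK
  at node 3 with bounds (-inf, 5): OK
  at node 24 with bounds (12, +inf): OK
No violation found at any node.
Result: Valid BST


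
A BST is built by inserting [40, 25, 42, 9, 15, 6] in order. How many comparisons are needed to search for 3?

Search path for 3: 40 -> 25 -> 9 -> 6
Found: False
Comparisons: 4


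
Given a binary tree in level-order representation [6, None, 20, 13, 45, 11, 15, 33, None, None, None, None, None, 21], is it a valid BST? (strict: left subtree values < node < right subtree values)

Level-order array: [6, None, 20, 13, 45, 11, 15, 33, None, None, None, None, None, 21]
Validate using subtree bounds (lo, hi): at each node, require lo < value < hi,
then recurse left with hi=value and right with lo=value.
Preorder trace (stopping at first violation):
  at node 6 with bounds (-inf, +inf): OK
  at node 20 with bounds (6, +inf): OK
  at node 13 with bounds (6, 20): OK
  at node 11 with bounds (6, 13): OK
  at node 15 with bounds (13, 20): OK
  at node 45 with bounds (20, +inf): OK
  at node 33 with bounds (20, 45): OK
  at node 21 with bounds (20, 33): OK
No violation found at any node.
Result: Valid BST


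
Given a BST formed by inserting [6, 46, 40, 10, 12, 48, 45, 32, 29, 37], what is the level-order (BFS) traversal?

Tree insertion order: [6, 46, 40, 10, 12, 48, 45, 32, 29, 37]
Tree (level-order array): [6, None, 46, 40, 48, 10, 45, None, None, None, 12, None, None, None, 32, 29, 37]
BFS from the root, enqueuing left then right child of each popped node:
  queue [6] -> pop 6, enqueue [46], visited so far: [6]
  queue [46] -> pop 46, enqueue [40, 48], visited so far: [6, 46]
  queue [40, 48] -> pop 40, enqueue [10, 45], visited so far: [6, 46, 40]
  queue [48, 10, 45] -> pop 48, enqueue [none], visited so far: [6, 46, 40, 48]
  queue [10, 45] -> pop 10, enqueue [12], visited so far: [6, 46, 40, 48, 10]
  queue [45, 12] -> pop 45, enqueue [none], visited so far: [6, 46, 40, 48, 10, 45]
  queue [12] -> pop 12, enqueue [32], visited so far: [6, 46, 40, 48, 10, 45, 12]
  queue [32] -> pop 32, enqueue [29, 37], visited so far: [6, 46, 40, 48, 10, 45, 12, 32]
  queue [29, 37] -> pop 29, enqueue [none], visited so far: [6, 46, 40, 48, 10, 45, 12, 32, 29]
  queue [37] -> pop 37, enqueue [none], visited so far: [6, 46, 40, 48, 10, 45, 12, 32, 29, 37]
Result: [6, 46, 40, 48, 10, 45, 12, 32, 29, 37]


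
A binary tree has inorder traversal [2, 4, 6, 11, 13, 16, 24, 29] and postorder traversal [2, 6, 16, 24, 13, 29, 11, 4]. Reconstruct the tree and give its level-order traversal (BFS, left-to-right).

Inorder:   [2, 4, 6, 11, 13, 16, 24, 29]
Postorder: [2, 6, 16, 24, 13, 29, 11, 4]
Algorithm: postorder visits root last, so walk postorder right-to-left;
each value is the root of the current inorder slice — split it at that
value, recurse on the right subtree first, then the left.
Recursive splits:
  root=4; inorder splits into left=[2], right=[6, 11, 13, 16, 24, 29]
  root=11; inorder splits into left=[6], right=[13, 16, 24, 29]
  root=29; inorder splits into left=[13, 16, 24], right=[]
  root=13; inorder splits into left=[], right=[16, 24]
  root=24; inorder splits into left=[16], right=[]
  root=16; inorder splits into left=[], right=[]
  root=6; inorder splits into left=[], right=[]
  root=2; inorder splits into left=[], right=[]
Reconstructed level-order: [4, 2, 11, 6, 29, 13, 24, 16]


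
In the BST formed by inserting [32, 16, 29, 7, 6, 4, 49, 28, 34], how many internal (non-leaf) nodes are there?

Tree built from: [32, 16, 29, 7, 6, 4, 49, 28, 34]
Tree (level-order array): [32, 16, 49, 7, 29, 34, None, 6, None, 28, None, None, None, 4]
Rule: An internal node has at least one child.
Per-node child counts:
  node 32: 2 child(ren)
  node 16: 2 child(ren)
  node 7: 1 child(ren)
  node 6: 1 child(ren)
  node 4: 0 child(ren)
  node 29: 1 child(ren)
  node 28: 0 child(ren)
  node 49: 1 child(ren)
  node 34: 0 child(ren)
Matching nodes: [32, 16, 7, 6, 29, 49]
Count of internal (non-leaf) nodes: 6


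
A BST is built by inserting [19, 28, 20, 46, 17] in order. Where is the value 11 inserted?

Starting tree (level order): [19, 17, 28, None, None, 20, 46]
Insertion path: 19 -> 17
Result: insert 11 as left child of 17
Final tree (level order): [19, 17, 28, 11, None, 20, 46]


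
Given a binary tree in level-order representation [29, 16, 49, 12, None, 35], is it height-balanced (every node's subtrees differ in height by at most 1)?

Tree (level-order array): [29, 16, 49, 12, None, 35]
Definition: a tree is height-balanced if, at every node, |h(left) - h(right)| <= 1 (empty subtree has height -1).
Bottom-up per-node check:
  node 12: h_left=-1, h_right=-1, diff=0 [OK], height=0
  node 16: h_left=0, h_right=-1, diff=1 [OK], height=1
  node 35: h_left=-1, h_right=-1, diff=0 [OK], height=0
  node 49: h_left=0, h_right=-1, diff=1 [OK], height=1
  node 29: h_left=1, h_right=1, diff=0 [OK], height=2
All nodes satisfy the balance condition.
Result: Balanced


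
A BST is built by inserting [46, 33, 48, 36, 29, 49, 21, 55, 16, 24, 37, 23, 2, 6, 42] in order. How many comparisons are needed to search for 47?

Search path for 47: 46 -> 48
Found: False
Comparisons: 2


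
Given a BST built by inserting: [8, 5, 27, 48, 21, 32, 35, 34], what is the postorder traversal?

Tree insertion order: [8, 5, 27, 48, 21, 32, 35, 34]
Tree (level-order array): [8, 5, 27, None, None, 21, 48, None, None, 32, None, None, 35, 34]
Postorder traversal: [5, 21, 34, 35, 32, 48, 27, 8]


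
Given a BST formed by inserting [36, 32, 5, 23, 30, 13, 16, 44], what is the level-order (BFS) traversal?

Tree insertion order: [36, 32, 5, 23, 30, 13, 16, 44]
Tree (level-order array): [36, 32, 44, 5, None, None, None, None, 23, 13, 30, None, 16]
BFS from the root, enqueuing left then right child of each popped node:
  queue [36] -> pop 36, enqueue [32, 44], visited so far: [36]
  queue [32, 44] -> pop 32, enqueue [5], visited so far: [36, 32]
  queue [44, 5] -> pop 44, enqueue [none], visited so far: [36, 32, 44]
  queue [5] -> pop 5, enqueue [23], visited so far: [36, 32, 44, 5]
  queue [23] -> pop 23, enqueue [13, 30], visited so far: [36, 32, 44, 5, 23]
  queue [13, 30] -> pop 13, enqueue [16], visited so far: [36, 32, 44, 5, 23, 13]
  queue [30, 16] -> pop 30, enqueue [none], visited so far: [36, 32, 44, 5, 23, 13, 30]
  queue [16] -> pop 16, enqueue [none], visited so far: [36, 32, 44, 5, 23, 13, 30, 16]
Result: [36, 32, 44, 5, 23, 13, 30, 16]
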